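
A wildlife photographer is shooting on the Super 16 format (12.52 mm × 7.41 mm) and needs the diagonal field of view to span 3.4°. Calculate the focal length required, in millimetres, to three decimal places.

Sensor diagonal = √(12.52² + 7.41²) = √211.6585 ≈ 14.5485 mm.
From α = 2·arctan(d/2f) we get f = d / (2·tan(α/2)).
With d = 14.5485 mm and α/2 = 1.7°, tan(α/2) ≈ 0.02968, so f ≈ 14.5485 / 0.05936 ≈ 245.0948 mm.

245.095 mm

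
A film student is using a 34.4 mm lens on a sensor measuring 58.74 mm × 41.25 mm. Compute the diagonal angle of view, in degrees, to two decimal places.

Sensor diagonal = √(58.74² + 41.25²) = √5151.9501 ≈ 71.7771 mm.
Angle of view α = 2·arctan(d/2f) with d = 71.7771 mm and f = 34.4 mm.
d/2f = 1.04327; arctan(1.04327) ≈ 46.2132°, so α ≈ 92.4264°.

92.43°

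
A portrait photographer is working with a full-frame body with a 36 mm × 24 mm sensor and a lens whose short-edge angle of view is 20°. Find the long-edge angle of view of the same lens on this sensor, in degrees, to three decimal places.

29.630°

From the short-edge AOV: f = 24 / (2·tan(10°)) = 24 / 0.35265 ≈ 68.0554 mm.
Long-edge AOV = 2·arctan(36 / (2 × 68.0554)) = 2·arctan(0.26449) ≈ 29.6299°.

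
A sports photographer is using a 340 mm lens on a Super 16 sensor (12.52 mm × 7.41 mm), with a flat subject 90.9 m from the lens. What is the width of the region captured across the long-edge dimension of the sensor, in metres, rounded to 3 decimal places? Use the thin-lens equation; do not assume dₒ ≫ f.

3.335 m

dₒ: 90.9 m = 90900 mm.
Similar triangles through the lens centre give W/dₒ = w/dᵢ; with 1/f = 1/dₒ + 1/dᵢ this gives W = w·(dₒ − f)/f.
W = 12.52 mm × (90900 − 340) / 340 = 12.52 × 266.3529 ≈ 3334.739 mm = 3.33474 m.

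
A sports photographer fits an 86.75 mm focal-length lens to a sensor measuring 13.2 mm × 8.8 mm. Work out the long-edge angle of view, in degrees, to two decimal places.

8.70°

Angle of view α = 2·arctan(w/2f) with w = 13.2 mm and f = 86.75 mm.
w/2f = 0.07608; arctan(0.07608) ≈ 4.3507°, so α ≈ 8.7014°.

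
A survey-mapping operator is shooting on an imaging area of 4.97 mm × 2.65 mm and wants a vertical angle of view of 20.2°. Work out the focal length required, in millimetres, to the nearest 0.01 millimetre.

From α = 2·arctan(h/2f) we get f = h / (2·tan(α/2)).
With h = 2.65 mm and α/2 = 10.1°, tan(α/2) ≈ 0.17813, so f ≈ 2.65 / 0.35625 ≈ 7.4385 mm.

7.44 mm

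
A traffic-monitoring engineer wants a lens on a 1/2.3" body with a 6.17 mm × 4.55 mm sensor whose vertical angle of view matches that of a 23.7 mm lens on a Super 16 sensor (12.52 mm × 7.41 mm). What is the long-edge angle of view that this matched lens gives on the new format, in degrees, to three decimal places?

23.938°

Equal vertical AOV ⇒ f₂ = f₁ · 4.55/7.41 = 23.7 × 0.61404 ≈ 14.5526 mm.
Long-edge AOV on the new format = 2·arctan(6.17 / (2 × 14.5526)) = 2·arctan(0.21199) ≈ 23.9378°.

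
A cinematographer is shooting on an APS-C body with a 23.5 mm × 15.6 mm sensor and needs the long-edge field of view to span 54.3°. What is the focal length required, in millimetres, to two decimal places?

From α = 2·arctan(w/2f) we get f = w / (2·tan(α/2)).
With w = 23.5 mm and α/2 = 27.15°, tan(α/2) ≈ 0.51283, so f ≈ 23.5 / 1.02566 ≈ 22.9122 mm.

22.91 mm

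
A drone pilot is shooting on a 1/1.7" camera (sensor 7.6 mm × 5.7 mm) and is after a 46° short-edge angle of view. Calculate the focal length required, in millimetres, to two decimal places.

From α = 2·arctan(h/2f) we get f = h / (2·tan(α/2)).
With h = 5.7 mm and α/2 = 23°, tan(α/2) ≈ 0.42447, so f ≈ 5.7 / 0.84895 ≈ 6.7142 mm.

6.71 mm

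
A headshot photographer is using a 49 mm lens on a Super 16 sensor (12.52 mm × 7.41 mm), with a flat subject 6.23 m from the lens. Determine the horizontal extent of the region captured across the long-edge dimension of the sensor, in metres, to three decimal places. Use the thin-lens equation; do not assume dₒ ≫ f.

dₒ: 6.23 m = 6230 mm.
Similar triangles through the lens centre give W/dₒ = w/dᵢ; with 1/f = 1/dₒ + 1/dᵢ this gives W = w·(dₒ − f)/f.
W = 12.52 mm × (6230 − 49) / 49 = 12.52 × 126.1429 ≈ 1579.309 mm = 1.57931 m.

1.579 m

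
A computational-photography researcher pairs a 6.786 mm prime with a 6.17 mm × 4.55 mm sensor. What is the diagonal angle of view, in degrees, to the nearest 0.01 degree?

58.92°

Sensor diagonal = √(6.17² + 4.55²) = √58.7714 ≈ 7.6663 mm.
Angle of view α = 2·arctan(d/2f) with d = 7.6663 mm and f = 6.786 mm.
d/2f = 0.56486; arctan(0.56486) ≈ 29.4603°, so α ≈ 58.9205°.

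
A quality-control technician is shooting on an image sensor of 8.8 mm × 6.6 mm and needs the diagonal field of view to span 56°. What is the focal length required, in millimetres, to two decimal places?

Sensor diagonal = √(8.8² + 6.6²) = √121.0000 ≈ 11.0000 mm.
From α = 2·arctan(d/2f) we get f = d / (2·tan(α/2)).
With d = 11.0000 mm and α/2 = 28°, tan(α/2) ≈ 0.53171, so f ≈ 11.0000 / 1.06342 ≈ 10.3440 mm.

10.34 mm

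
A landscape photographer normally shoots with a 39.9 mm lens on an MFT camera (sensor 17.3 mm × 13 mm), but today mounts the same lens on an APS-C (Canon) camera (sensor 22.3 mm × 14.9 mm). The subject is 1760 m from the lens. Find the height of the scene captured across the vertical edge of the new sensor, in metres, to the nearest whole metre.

657 m

The focal length stays 39.9 mm; the relevant sensor dimension is now h = 14.9 mm. Object distance dₒ = 1760 m = 1.76e+06 mm.
Thin-lens field height W = h·(dₒ − f)/f = 14.9 × (1.76e+06 − 39.9)/39.9 ≈ 657228.208 mm = 657.228 m.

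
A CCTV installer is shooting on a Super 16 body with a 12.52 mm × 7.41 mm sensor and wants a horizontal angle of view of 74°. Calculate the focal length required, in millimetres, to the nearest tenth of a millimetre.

From α = 2·arctan(w/2f) we get f = w / (2·tan(α/2)).
With w = 12.52 mm and α/2 = 37°, tan(α/2) ≈ 0.75355, so f ≈ 12.52 / 1.50711 ≈ 8.3073 mm.

8.3 mm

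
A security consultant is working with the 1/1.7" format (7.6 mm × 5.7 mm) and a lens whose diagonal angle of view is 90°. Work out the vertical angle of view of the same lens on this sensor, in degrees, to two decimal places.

61.93°

Sensor diagonal = √(7.6² + 5.7²) = √90.2500 ≈ 9.5000 mm.
From the diagonal AOV: f = 9.5000 / (2·tan(45°)) = 9.5000 / 2.00000 ≈ 4.7500 mm.
Vertical AOV = 2·arctan(5.7 / (2 × 4.7500)) = 2·arctan(0.60000) ≈ 61.9275°.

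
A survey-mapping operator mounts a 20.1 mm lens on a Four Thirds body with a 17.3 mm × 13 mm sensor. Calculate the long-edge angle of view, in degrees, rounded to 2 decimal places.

Angle of view α = 2·arctan(w/2f) with w = 17.3 mm and f = 20.1 mm.
w/2f = 0.43035; arctan(0.43035) ≈ 23.2845°, so α ≈ 46.5691°.

46.57°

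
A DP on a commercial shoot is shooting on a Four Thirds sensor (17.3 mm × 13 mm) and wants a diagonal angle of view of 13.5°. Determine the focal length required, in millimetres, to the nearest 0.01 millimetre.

91.42 mm

Sensor diagonal = √(17.3² + 13²) = √468.2900 ≈ 21.6400 mm.
From α = 2·arctan(d/2f) we get f = d / (2·tan(α/2)).
With d = 21.6400 mm and α/2 = 6.75°, tan(α/2) ≈ 0.11836, so f ≈ 21.6400 / 0.23672 ≈ 91.4178 mm.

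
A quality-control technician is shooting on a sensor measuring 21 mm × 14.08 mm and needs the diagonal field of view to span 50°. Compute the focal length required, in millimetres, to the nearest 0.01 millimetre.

27.11 mm

Sensor diagonal = √(21² + 14.08²) = √639.2464 ≈ 25.2833 mm.
From α = 2·arctan(d/2f) we get f = d / (2·tan(α/2)).
With d = 25.2833 mm and α/2 = 25°, tan(α/2) ≈ 0.46631, so f ≈ 25.2833 / 0.93262 ≈ 27.1101 mm.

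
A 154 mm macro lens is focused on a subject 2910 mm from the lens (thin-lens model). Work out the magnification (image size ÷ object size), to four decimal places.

Thin lens: 1/f = 1/dₒ + 1/dᵢ → 1/dᵢ = 1/154 − 1/2910 = 0.0061499 mm⁻¹, so dᵢ ≈ 162.6052 mm.
Magnification m = dᵢ/dₒ = 162.6052/2910 ≈ 0.05588.

0.0559×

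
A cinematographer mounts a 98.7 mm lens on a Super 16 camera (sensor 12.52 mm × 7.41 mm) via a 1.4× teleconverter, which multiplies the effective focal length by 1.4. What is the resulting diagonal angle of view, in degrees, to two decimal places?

6.03°

Effective focal length f = 98.7 × 1.4 = 138.18 mm.
Sensor diagonal = √(12.52² + 7.41²) = √211.6585 ≈ 14.5485 mm.
α = 2·arctan(14.548 / (2 × 138.18)) = 2·arctan(0.05264) ≈ 6.0269°.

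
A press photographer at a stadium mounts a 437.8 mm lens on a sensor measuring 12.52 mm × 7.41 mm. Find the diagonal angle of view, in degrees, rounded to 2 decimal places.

1.90°

Sensor diagonal = √(12.52² + 7.41²) = √211.6585 ≈ 14.5485 mm.
Angle of view α = 2·arctan(d/2f) with d = 14.5485 mm and f = 437.8 mm.
d/2f = 0.01662; arctan(0.01662) ≈ 0.9519°, so α ≈ 1.9038°.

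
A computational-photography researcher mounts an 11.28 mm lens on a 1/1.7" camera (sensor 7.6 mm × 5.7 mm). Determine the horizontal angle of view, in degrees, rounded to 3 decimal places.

Angle of view α = 2·arctan(w/2f) with w = 7.6 mm and f = 11.28 mm.
w/2f = 0.33688; arctan(0.33688) ≈ 18.6176°, so α ≈ 37.2352°.

37.235°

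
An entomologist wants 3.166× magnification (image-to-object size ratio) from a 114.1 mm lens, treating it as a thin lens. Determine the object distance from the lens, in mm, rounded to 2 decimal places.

150.14 mm

With m = dᵢ/dₒ and 1/f = 1/dₒ + 1/dᵢ, substituting dᵢ = m·dₒ gives 1/f = (1 + 1/m)/dₒ, hence dₒ = f·(1 + 1/m).
dₒ = 114.1 × (1 + 1/3.166) = 114.1 × 1.31586 ≈ 150.139 mm.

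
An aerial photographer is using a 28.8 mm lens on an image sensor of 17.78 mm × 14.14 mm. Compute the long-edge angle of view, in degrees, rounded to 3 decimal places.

34.309°

Angle of view α = 2·arctan(w/2f) with w = 17.78 mm and f = 28.8 mm.
w/2f = 0.30868; arctan(0.30868) ≈ 17.1544°, so α ≈ 34.3089°.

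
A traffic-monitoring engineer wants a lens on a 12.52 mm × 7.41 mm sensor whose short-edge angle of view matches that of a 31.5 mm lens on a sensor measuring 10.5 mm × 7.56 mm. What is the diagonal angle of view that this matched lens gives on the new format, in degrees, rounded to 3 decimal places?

26.515°

Equal short-edge AOV ⇒ f₂ = f₁ · 7.41/7.56 = 31.5 × 0.98016 ≈ 30.8750 mm.
Sensor diagonal = √(12.52² + 7.41²) = √211.6585 ≈ 14.5485 mm.
Diagonal AOV on the new format = 2·arctan(14.5485 / (2 × 30.8750)) = 2·arctan(0.23560) ≈ 26.5146°.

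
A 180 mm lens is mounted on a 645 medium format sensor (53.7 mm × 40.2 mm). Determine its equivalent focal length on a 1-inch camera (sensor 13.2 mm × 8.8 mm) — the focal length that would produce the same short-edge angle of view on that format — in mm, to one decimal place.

Equal angle of view means equal height/f ratio, so f₂ = f₁ · (height₂/height₁) = 180 × 8.8/40.2.
f₂ = 180 × 0.21891 ≈ 39.403 mm.

39.4 mm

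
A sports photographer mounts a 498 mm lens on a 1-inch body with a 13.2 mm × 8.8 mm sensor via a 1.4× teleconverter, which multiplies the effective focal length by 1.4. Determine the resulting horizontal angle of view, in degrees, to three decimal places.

1.085°

Effective focal length f = 498 × 1.4 = 697.2 mm.
α = 2·arctan(13.2 / (2 × 697.2)) = 2·arctan(0.00947) ≈ 1.0847°.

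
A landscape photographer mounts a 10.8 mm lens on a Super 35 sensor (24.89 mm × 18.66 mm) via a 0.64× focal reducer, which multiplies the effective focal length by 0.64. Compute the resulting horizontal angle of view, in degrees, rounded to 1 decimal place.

121.9°

Effective focal length f = 10.8 × 0.64 = 6.912 mm.
α = 2·arctan(24.89 / (2 × 6.912)) = 2·arctan(1.80049) ≈ 121.9041°.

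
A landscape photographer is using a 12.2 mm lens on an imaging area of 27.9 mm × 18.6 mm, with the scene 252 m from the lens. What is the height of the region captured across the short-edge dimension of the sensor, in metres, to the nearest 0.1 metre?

384.2 m

dₒ: 252 m = 252000 mm.
Similar triangles through the lens centre give W/dₒ = h/dᵢ; with 1/f = 1/dₒ + 1/dᵢ this gives W = h·(dₒ − f)/f.
W = 18.6 mm × (252000 − 12.2) / 12.2 = 18.6 × 20654.7377 ≈ 384178.121 mm = 384.178 m.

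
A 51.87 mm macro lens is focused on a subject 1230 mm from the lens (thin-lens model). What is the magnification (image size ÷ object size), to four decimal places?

Thin lens: 1/f = 1/dₒ + 1/dᵢ → 1/dᵢ = 1/51.87 − 1/1230 = 0.0184660 mm⁻¹, so dᵢ ≈ 54.1537 mm.
Magnification m = dᵢ/dₒ = 54.1537/1230 ≈ 0.04403.

0.0440×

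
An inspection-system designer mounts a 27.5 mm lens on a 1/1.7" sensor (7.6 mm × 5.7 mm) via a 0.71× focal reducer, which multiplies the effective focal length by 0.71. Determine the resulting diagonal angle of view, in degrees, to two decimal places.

27.35°

Effective focal length f = 27.5 × 0.71 = 19.525 mm.
Sensor diagonal = √(7.6² + 5.7²) = √90.2500 ≈ 9.5000 mm.
α = 2·arctan(9.500 / (2 × 19.525)) = 2·arctan(0.24328) ≈ 27.3464°.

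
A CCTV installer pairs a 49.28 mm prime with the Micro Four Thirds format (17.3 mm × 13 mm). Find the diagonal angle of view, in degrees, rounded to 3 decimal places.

24.767°

Sensor diagonal = √(17.3² + 13²) = √468.2900 ≈ 21.6400 mm.
Angle of view α = 2·arctan(d/2f) with d = 21.6400 mm and f = 49.28 mm.
d/2f = 0.21956; arctan(0.21956) ≈ 12.3835°, so α ≈ 24.7669°.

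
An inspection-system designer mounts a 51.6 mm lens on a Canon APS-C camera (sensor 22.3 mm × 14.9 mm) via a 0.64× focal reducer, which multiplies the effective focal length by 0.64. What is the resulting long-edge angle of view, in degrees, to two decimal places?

37.31°

Effective focal length f = 51.6 × 0.64 = 33.024 mm.
α = 2·arctan(22.3 / (2 × 33.024)) = 2·arctan(0.33763) ≈ 37.3128°.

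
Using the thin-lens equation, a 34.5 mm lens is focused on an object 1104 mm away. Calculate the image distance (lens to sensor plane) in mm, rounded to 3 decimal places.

35.613 mm

1/dᵢ = 1/f − 1/dₒ = 1/34.5 − 1/1104 = 0.0280797 mm⁻¹.
dᵢ = 1/0.0280797 ≈ 35.6129 mm.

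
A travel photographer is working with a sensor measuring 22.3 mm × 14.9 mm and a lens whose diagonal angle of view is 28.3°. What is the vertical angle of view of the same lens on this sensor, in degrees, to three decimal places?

15.946°

Sensor diagonal = √(22.3² + 14.9²) = √719.3000 ≈ 26.8198 mm.
From the diagonal AOV: f = 26.8198 / (2·tan(14.15°)) = 26.8198 / 0.50422 ≈ 53.1905 mm.
Vertical AOV = 2·arctan(14.9 / (2 × 53.1905)) = 2·arctan(0.14006) ≈ 15.9463°.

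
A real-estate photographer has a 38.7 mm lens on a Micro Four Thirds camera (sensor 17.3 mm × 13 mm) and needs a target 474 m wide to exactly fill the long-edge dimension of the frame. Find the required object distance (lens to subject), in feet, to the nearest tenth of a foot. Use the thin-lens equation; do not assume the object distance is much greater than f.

3478.9 ft

W: 474 m = 474000 mm.
Magnification m = w/W = dᵢ/dₒ; combined with 1/f = 1/dₒ + 1/dᵢ this gives dₒ = f·(1 + W/w).
dₒ = 38.7 mm × (1 + 474000/17.3) = 38.7 × 27399.8439 ≈ 1060373.960 mm = 1060373.960/304.8 ft = 3478.92 ft.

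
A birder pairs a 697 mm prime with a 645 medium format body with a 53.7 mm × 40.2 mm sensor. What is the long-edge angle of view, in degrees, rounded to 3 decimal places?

Angle of view α = 2·arctan(w/2f) with w = 53.7 mm and f = 697 mm.
w/2f = 0.03852; arctan(0.03852) ≈ 2.2061°, so α ≈ 4.4121°.

4.412°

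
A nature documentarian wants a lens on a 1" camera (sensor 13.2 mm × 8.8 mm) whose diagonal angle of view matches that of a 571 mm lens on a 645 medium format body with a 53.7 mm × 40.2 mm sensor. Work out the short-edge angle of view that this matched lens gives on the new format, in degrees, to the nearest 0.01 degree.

3.73°

Sensor diagonal = √(53.7² + 40.2²) = √4499.7300 ≈ 67.0800 mm.
Sensor diagonal = √(13.2² + 8.8²) = √251.6800 ≈ 15.8644 mm.
Equal diagonal AOV ⇒ f₂ = f₁ · 15.8644/67.0800 = 571 × 0.23650 ≈ 135.0415 mm.
Short-edge AOV on the new format = 2·arctan(8.8 / (2 × 135.0415)) = 2·arctan(0.03258) ≈ 3.7324°.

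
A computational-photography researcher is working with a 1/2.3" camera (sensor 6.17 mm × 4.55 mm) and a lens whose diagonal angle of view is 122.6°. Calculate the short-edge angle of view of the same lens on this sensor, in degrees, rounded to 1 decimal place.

Sensor diagonal = √(6.17² + 4.55²) = √58.7714 ≈ 7.6663 mm.
From the diagonal AOV: f = 7.6663 / (2·tan(61.3°)) = 7.6663 / 3.65307 ≈ 2.0986 mm.
Short-edge AOV = 2·arctan(4.55 / (2 × 2.0986)) = 2·arctan(1.08407) ≈ 94.6200°.

94.6°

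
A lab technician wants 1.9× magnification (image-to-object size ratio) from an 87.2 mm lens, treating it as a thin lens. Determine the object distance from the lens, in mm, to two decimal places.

With m = dᵢ/dₒ and 1/f = 1/dₒ + 1/dᵢ, substituting dᵢ = m·dₒ gives 1/f = (1 + 1/m)/dₒ, hence dₒ = f·(1 + 1/m).
dₒ = 87.2 × (1 + 1/1.9) = 87.2 × 1.52632 ≈ 133.095 mm.

133.09 mm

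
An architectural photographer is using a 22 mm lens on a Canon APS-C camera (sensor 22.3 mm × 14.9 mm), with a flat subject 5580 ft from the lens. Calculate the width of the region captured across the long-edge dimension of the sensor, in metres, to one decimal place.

dₒ: 5580 ft × 304.8 mm/ft = 1700783.95 mm.
Similar triangles through the lens centre give W/dₒ = w/dᵢ; with 1/f = 1/dₒ + 1/dᵢ this gives W = w·(dₒ − f)/f.
W = 22.3 mm × (1.70078e+06 − 22) / 22 = 22.3 × 77307.3612 ≈ 1723954.154 mm = 1723.95 m.

1724.0 m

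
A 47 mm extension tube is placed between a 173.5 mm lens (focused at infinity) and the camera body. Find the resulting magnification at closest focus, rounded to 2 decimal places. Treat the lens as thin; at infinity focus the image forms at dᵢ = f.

0.27×

The tube moves the image plane from f to f + e, so dᵢ = 173.5 + 47 = 220.5 mm. Focus is achieved when 1/f = 1/dₒ + 1/dᵢ, giving dₒ = 1/(1/f − 1/(f+e)).
Magnification m = dᵢ/dₒ = (f+e)·(1/f − 1/(f+e)) = e/f = 47/173.5 ≈ 0.2709.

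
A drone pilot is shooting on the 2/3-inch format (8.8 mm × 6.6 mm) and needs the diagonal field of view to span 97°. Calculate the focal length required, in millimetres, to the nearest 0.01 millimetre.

Sensor diagonal = √(8.8² + 6.6²) = √121.0000 ≈ 11.0000 mm.
From α = 2·arctan(d/2f) we get f = d / (2·tan(α/2)).
With d = 11.0000 mm and α/2 = 48.5°, tan(α/2) ≈ 1.13029, so f ≈ 11.0000 / 2.26059 ≈ 4.8660 mm.

4.87 mm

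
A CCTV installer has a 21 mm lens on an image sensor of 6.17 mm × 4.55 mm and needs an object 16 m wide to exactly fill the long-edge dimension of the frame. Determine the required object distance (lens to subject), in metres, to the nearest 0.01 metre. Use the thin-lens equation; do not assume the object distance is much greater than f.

54.48 m

W: 16 m = 16000 mm.
Magnification m = w/W = dᵢ/dₒ; combined with 1/f = 1/dₒ + 1/dᵢ this gives dₒ = f·(1 + W/w).
dₒ = 21 mm × (1 + 16000/6.17) = 21 × 2594.1929 ≈ 54478.050 mm = 54.4781 m.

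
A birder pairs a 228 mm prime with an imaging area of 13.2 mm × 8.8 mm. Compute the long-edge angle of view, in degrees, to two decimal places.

Angle of view α = 2·arctan(w/2f) with w = 13.2 mm and f = 228 mm.
w/2f = 0.02895; arctan(0.02895) ≈ 1.6581°, so α ≈ 3.3162°.

3.32°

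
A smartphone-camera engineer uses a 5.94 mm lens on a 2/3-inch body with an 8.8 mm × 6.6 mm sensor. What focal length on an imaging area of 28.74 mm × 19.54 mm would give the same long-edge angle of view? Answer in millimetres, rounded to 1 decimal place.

Equal angle of view means equal width/f ratio, so f₂ = f₁ · (width₂/width₁) = 5.94 × 28.74/8.8.
f₂ = 5.94 × 3.26591 ≈ 19.399 mm.

19.4 mm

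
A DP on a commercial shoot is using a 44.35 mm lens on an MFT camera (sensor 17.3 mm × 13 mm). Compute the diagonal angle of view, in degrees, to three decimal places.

27.421°

Sensor diagonal = √(17.3² + 13²) = √468.2900 ≈ 21.6400 mm.
Angle of view α = 2·arctan(d/2f) with d = 21.6400 mm and f = 44.35 mm.
d/2f = 0.24397; arctan(0.24397) ≈ 13.7105°, so α ≈ 27.4211°.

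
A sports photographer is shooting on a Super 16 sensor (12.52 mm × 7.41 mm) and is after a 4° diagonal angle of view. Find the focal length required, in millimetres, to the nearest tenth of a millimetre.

208.3 mm

Sensor diagonal = √(12.52² + 7.41²) = √211.6585 ≈ 14.5485 mm.
From α = 2·arctan(d/2f) we get f = d / (2·tan(α/2)).
With d = 14.5485 mm and α/2 = 2°, tan(α/2) ≈ 0.03492, so f ≈ 14.5485 / 0.06984 ≈ 208.3071 mm.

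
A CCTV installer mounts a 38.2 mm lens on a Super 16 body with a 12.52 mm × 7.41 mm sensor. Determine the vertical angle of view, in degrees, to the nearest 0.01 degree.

Angle of view α = 2·arctan(h/2f) with h = 7.41 mm and f = 38.2 mm.
h/2f = 0.09699; arctan(0.09699) ≈ 5.5398°, so α ≈ 11.0795°.

11.08°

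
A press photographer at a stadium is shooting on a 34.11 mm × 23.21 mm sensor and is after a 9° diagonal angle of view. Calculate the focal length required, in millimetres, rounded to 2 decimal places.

Sensor diagonal = √(34.11² + 23.21²) = √1702.1962 ≈ 41.2577 mm.
From α = 2·arctan(d/2f) we get f = d / (2·tan(α/2)).
With d = 41.2577 mm and α/2 = 4.5°, tan(α/2) ≈ 0.07870, so f ≈ 41.2577 / 0.15740 ≈ 262.1143 mm.

262.11 mm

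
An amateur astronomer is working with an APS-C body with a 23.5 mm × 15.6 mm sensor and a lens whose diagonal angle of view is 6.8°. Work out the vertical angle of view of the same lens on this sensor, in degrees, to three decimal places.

Sensor diagonal = √(23.5² + 15.6²) = √795.6100 ≈ 28.2066 mm.
From the diagonal AOV: f = 28.2066 / (2·tan(3.4°)) = 28.2066 / 0.11882 ≈ 237.3852 mm.
Vertical AOV = 2·arctan(15.6 / (2 × 237.3852)) = 2·arctan(0.03286) ≈ 3.7639°.

3.764°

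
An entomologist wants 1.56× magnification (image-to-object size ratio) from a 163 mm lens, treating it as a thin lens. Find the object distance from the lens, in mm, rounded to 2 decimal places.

267.49 mm

With m = dᵢ/dₒ and 1/f = 1/dₒ + 1/dᵢ, substituting dᵢ = m·dₒ gives 1/f = (1 + 1/m)/dₒ, hence dₒ = f·(1 + 1/m).
dₒ = 163 × (1 + 1/1.56) = 163 × 1.64103 ≈ 267.487 mm.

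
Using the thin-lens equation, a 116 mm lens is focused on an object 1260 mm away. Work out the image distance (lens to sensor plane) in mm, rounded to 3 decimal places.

127.762 mm

1/dᵢ = 1/f − 1/dₒ = 1/116 − 1/1260 = 0.0078270 mm⁻¹.
dᵢ = 1/0.0078270 ≈ 127.7622 mm.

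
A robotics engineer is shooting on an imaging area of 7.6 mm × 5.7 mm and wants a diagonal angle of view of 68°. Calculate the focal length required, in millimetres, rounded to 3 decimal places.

7.042 mm

Sensor diagonal = √(7.6² + 5.7²) = √90.2500 ≈ 9.5000 mm.
From α = 2·arctan(d/2f) we get f = d / (2·tan(α/2)).
With d = 9.5000 mm and α/2 = 34°, tan(α/2) ≈ 0.67451, so f ≈ 9.5000 / 1.34902 ≈ 7.0422 mm.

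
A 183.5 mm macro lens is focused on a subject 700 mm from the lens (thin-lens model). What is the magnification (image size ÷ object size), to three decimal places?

Thin lens: 1/f = 1/dₒ + 1/dᵢ → 1/dᵢ = 1/183.5 − 1/700 = 0.0040210 mm⁻¹, so dᵢ ≈ 248.6931 mm.
Magnification m = dᵢ/dₒ = 248.6931/700 ≈ 0.35528.

0.355×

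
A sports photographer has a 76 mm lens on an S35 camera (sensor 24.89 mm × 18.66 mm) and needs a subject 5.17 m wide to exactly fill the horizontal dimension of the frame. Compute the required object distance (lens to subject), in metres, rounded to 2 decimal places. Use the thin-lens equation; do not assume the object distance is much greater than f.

15.86 m

W: 5.17 m = 5170 mm.
Magnification m = w/W = dᵢ/dₒ; combined with 1/f = 1/dₒ + 1/dᵢ this gives dₒ = f·(1 + W/w).
dₒ = 76 mm × (1 + 5170/24.89) = 76 × 208.7139 ≈ 15862.260 mm = 15.8623 m.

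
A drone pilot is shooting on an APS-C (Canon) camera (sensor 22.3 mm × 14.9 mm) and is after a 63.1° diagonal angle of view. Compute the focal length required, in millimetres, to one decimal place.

21.8 mm

Sensor diagonal = √(22.3² + 14.9²) = √719.3000 ≈ 26.8198 mm.
From α = 2·arctan(d/2f) we get f = d / (2·tan(α/2)).
With d = 26.8198 mm and α/2 = 31.55°, tan(α/2) ≈ 0.61400, so f ≈ 26.8198 / 1.22800 ≈ 21.8401 mm.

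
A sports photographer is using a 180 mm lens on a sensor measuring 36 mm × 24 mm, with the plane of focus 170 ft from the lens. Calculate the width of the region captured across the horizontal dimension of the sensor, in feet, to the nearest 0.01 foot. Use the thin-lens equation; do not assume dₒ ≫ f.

dₒ: 170 ft × 304.8 mm/ft = 51816.00 mm.
Similar triangles through the lens centre give W/dₒ = w/dᵢ; with 1/f = 1/dₒ + 1/dᵢ this gives W = w·(dₒ − f)/f.
W = 36 mm × (51816 − 180) / 180 = 36 × 286.8667 ≈ 10327.200 mm = 10327.200/304.8 ft = 33.8819 ft.

33.88 ft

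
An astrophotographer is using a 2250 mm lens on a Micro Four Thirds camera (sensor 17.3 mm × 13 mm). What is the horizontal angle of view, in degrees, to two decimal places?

Angle of view α = 2·arctan(w/2f) with w = 17.3 mm and f = 2250 mm.
w/2f = 0.00384; arctan(0.00384) ≈ 0.2203°, so α ≈ 0.4405°.

0.44°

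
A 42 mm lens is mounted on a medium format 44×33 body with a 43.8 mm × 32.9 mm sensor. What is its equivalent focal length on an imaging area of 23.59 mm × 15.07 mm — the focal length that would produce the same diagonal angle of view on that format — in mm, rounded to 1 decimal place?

Sensor diagonal = √(43.8² + 32.9²) = √3000.8500 ≈ 54.7800 mm.
Sensor diagonal = √(23.59² + 15.07²) = √783.5930 ≈ 27.9927 mm.
Equal angle of view means equal diagonal/f ratio, so f₂ = f₁ · (diagonal₂/diagonal₁) = 42 × 27.9927/54.7800.
f₂ = 42 × 0.51100 ≈ 21.462 mm.

21.5 mm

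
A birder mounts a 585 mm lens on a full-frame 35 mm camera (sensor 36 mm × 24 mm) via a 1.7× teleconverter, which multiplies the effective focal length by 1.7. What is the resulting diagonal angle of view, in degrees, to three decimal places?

Effective focal length f = 585 × 1.7 = 994.5 mm.
Sensor diagonal = √(36² + 24²) = √1872.0000 ≈ 43.2666 mm.
α = 2·arctan(43.267 / (2 × 994.5)) = 2·arctan(0.02175) ≈ 2.4923°.

2.492°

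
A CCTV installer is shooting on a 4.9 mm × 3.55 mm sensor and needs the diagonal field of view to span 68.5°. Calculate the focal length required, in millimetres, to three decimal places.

Sensor diagonal = √(4.9² + 3.55²) = √36.6125 ≈ 6.0508 mm.
From α = 2·arctan(d/2f) we get f = d / (2·tan(α/2)).
With d = 6.0508 mm and α/2 = 34.25°, tan(α/2) ≈ 0.68088, so f ≈ 6.0508 / 1.36175 ≈ 4.4434 mm.

4.443 mm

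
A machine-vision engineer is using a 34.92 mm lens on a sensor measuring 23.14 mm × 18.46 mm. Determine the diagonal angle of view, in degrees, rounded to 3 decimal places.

Sensor diagonal = √(23.14² + 18.46²) = √876.2312 ≈ 29.6012 mm.
Angle of view α = 2·arctan(d/2f) with d = 29.6012 mm and f = 34.92 mm.
d/2f = 0.42384; arctan(0.42384) ≈ 22.9693°, so α ≈ 45.9386°.

45.939°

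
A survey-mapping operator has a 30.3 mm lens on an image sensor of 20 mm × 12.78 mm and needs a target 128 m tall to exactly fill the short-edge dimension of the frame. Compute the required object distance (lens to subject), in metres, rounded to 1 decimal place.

W: 128 m = 128000 mm.
Magnification m = h/W = dᵢ/dₒ; combined with 1/f = 1/dₒ + 1/dᵢ this gives dₒ = f·(1 + W/h).
dₒ = 30.3 mm × (1 + 128000/12.78) = 30.3 × 10016.6495 ≈ 303504.478 mm = 303.504 m.

303.5 m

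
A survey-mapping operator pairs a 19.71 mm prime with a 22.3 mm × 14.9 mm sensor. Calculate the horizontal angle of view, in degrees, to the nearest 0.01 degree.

58.99°

Angle of view α = 2·arctan(w/2f) with w = 22.3 mm and f = 19.71 mm.
w/2f = 0.56570; arctan(0.56570) ≈ 29.4970°, so α ≈ 58.9939°.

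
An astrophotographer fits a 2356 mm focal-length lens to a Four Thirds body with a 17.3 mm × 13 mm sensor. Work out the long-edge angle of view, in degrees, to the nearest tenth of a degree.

0.4°

Angle of view α = 2·arctan(w/2f) with w = 17.3 mm and f = 2356 mm.
w/2f = 0.00367; arctan(0.00367) ≈ 0.2104°, so α ≈ 0.4207°.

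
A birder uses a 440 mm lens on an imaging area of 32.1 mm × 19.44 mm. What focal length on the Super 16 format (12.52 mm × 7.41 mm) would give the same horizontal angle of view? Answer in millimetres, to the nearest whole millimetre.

172 mm

Equal angle of view means equal width/f ratio, so f₂ = f₁ · (width₂/width₁) = 440 × 12.52/32.1.
f₂ = 440 × 0.39003 ≈ 171.614 mm.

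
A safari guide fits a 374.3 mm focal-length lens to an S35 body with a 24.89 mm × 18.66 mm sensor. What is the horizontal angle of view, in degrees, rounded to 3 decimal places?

Angle of view α = 2·arctan(w/2f) with w = 24.89 mm and f = 374.3 mm.
w/2f = 0.03325; arctan(0.03325) ≈ 1.9043°, so α ≈ 3.8086°.

3.809°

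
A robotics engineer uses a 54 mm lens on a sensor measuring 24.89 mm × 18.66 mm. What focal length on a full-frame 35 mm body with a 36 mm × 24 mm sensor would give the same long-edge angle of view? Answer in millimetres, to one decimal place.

Equal angle of view means equal width/f ratio, so f₂ = f₁ · (width₂/width₁) = 54 × 36/24.89.
f₂ = 54 × 1.44636 ≈ 78.104 mm.

78.1 mm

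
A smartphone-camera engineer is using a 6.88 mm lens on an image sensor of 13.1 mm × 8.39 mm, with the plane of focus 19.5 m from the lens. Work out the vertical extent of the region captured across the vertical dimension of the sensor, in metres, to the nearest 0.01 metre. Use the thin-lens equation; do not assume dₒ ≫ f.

23.77 m

dₒ: 19.5 m = 19500 mm.
Similar triangles through the lens centre give W/dₒ = h/dᵢ; with 1/f = 1/dₒ + 1/dᵢ this gives W = h·(dₒ − f)/f.
W = 8.39 mm × (19500 − 6.88) / 6.88 = 8.39 × 2833.3023 ≈ 23771.407 mm = 23.7714 m.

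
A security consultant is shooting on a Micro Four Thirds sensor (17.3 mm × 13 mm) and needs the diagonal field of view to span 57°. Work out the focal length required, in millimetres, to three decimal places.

Sensor diagonal = √(17.3² + 13²) = √468.2900 ≈ 21.6400 mm.
From α = 2·arctan(d/2f) we get f = d / (2·tan(α/2)).
With d = 21.6400 mm and α/2 = 28.5°, tan(α/2) ≈ 0.54296, so f ≈ 21.6400 / 1.08591 ≈ 19.9280 mm.

19.928 mm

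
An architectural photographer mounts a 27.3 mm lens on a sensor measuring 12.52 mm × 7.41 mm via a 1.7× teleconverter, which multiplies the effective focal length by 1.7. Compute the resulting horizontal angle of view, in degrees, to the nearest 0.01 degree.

Effective focal length f = 27.3 × 1.7 = 46.41 mm.
α = 2·arctan(12.52 / (2 × 46.41)) = 2·arctan(0.13488) ≈ 15.3639°.

15.36°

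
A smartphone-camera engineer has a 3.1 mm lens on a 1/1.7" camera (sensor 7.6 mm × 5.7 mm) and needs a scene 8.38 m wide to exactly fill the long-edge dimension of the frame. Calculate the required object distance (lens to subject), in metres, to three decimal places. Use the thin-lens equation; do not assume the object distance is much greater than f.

3.421 m

W: 8.38 m = 8380 mm.
Magnification m = w/W = dᵢ/dₒ; combined with 1/f = 1/dₒ + 1/dᵢ this gives dₒ = f·(1 + W/w).
dₒ = 3.1 mm × (1 + 8380/7.6) = 3.1 × 1103.6316 ≈ 3421.258 mm = 3.42126 m.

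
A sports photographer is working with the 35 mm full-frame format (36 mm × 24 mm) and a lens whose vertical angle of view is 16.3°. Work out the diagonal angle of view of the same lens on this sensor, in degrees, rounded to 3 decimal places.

From the vertical AOV: f = 24 / (2·tan(8.15°)) = 24 / 0.28642 ≈ 83.7921 mm.
Sensor diagonal = √(36² + 24²) = √1872.0000 ≈ 43.2666 mm.
Diagonal AOV = 2·arctan(43.2666 / (2 × 83.7921)) = 2·arctan(0.25818) ≈ 28.9528°.

28.953°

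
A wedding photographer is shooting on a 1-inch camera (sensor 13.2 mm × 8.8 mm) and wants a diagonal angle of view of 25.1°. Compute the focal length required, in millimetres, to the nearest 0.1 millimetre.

35.6 mm

Sensor diagonal = √(13.2² + 8.8²) = √251.6800 ≈ 15.8644 mm.
From α = 2·arctan(d/2f) we get f = d / (2·tan(α/2)).
With d = 15.8644 mm and α/2 = 12.55°, tan(α/2) ≈ 0.22261, so f ≈ 15.8644 / 0.44522 ≈ 35.6327 mm.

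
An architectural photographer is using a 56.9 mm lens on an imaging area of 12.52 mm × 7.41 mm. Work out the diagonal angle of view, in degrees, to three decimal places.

Sensor diagonal = √(12.52² + 7.41²) = √211.6585 ≈ 14.5485 mm.
Angle of view α = 2·arctan(d/2f) with d = 14.5485 mm and f = 56.9 mm.
d/2f = 0.12784; arctan(0.12784) ≈ 7.2853°, so α ≈ 14.5706°.

14.571°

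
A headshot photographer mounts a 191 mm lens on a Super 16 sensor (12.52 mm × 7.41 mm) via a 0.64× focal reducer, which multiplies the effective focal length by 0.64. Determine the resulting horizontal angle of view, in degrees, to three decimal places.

Effective focal length f = 191 × 0.64 = 122.24 mm.
α = 2·arctan(12.52 / (2 × 122.24)) = 2·arctan(0.05121) ≈ 5.8632°.

5.863°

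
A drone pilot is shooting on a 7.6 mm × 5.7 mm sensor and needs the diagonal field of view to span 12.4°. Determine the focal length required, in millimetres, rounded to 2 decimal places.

43.72 mm

Sensor diagonal = √(7.6² + 5.7²) = √90.2500 ≈ 9.5000 mm.
From α = 2·arctan(d/2f) we get f = d / (2·tan(α/2)).
With d = 9.5000 mm and α/2 = 6.2°, tan(α/2) ≈ 0.10863, so f ≈ 9.5000 / 0.21727 ≈ 43.7245 mm.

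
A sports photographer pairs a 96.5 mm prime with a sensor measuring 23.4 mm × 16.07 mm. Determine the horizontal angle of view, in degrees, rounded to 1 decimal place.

13.8°

Angle of view α = 2·arctan(w/2f) with w = 23.4 mm and f = 96.5 mm.
w/2f = 0.12124; arctan(0.12124) ≈ 6.9130°, so α ≈ 13.8260°.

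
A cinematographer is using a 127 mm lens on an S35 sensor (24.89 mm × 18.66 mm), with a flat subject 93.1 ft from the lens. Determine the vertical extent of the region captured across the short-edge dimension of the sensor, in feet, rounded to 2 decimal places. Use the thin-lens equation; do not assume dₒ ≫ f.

dₒ: 93.1 ft × 304.8 mm/ft = 28376.88 mm.
Similar triangles through the lens centre give W/dₒ = h/dᵢ; with 1/f = 1/dₒ + 1/dᵢ this gives W = h·(dₒ − f)/f.
W = 18.66 mm × (28376.9 − 127) / 127 = 18.66 × 222.4400 ≈ 4150.730 mm = 4150.730/304.8 ft = 13.6179 ft.

13.62 ft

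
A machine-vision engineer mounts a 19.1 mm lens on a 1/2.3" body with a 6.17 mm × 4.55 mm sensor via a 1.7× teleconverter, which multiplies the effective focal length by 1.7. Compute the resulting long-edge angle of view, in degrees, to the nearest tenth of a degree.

10.9°

Effective focal length f = 19.1 × 1.7 = 32.47 mm.
α = 2·arctan(6.17 / (2 × 32.47)) = 2·arctan(0.09501) ≈ 10.8548°.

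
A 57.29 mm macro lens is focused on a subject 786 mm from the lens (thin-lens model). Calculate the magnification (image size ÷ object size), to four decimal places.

Thin lens: 1/f = 1/dₒ + 1/dᵢ → 1/dᵢ = 1/57.29 − 1/786 = 0.0161828 mm⁻¹, so dᵢ ≈ 61.7940 mm.
Magnification m = dᵢ/dₒ = 61.7940/786 ≈ 0.07862.

0.0786×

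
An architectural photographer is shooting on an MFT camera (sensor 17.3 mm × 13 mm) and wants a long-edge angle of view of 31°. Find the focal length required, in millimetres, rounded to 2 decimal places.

From α = 2·arctan(w/2f) we get f = w / (2·tan(α/2)).
With w = 17.3 mm and α/2 = 15.5°, tan(α/2) ≈ 0.27732, so f ≈ 17.3 / 0.55465 ≈ 31.1909 mm.

31.19 mm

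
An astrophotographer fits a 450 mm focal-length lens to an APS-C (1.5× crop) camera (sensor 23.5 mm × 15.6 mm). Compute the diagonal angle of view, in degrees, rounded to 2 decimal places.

Sensor diagonal = √(23.5² + 15.6²) = √795.6100 ≈ 28.2066 mm.
Angle of view α = 2·arctan(d/2f) with d = 28.2066 mm and f = 450 mm.
d/2f = 0.03134; arctan(0.03134) ≈ 1.7951°, so α ≈ 3.5902°.

3.59°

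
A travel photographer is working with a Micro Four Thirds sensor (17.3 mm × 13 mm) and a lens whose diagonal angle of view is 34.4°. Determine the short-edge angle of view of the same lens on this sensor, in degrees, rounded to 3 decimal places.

21.069°

Sensor diagonal = √(17.3² + 13²) = √468.2900 ≈ 21.6400 mm.
From the diagonal AOV: f = 21.6400 / (2·tan(17.2°)) = 21.6400 / 0.61910 ≈ 34.9538 mm.
Short-edge AOV = 2·arctan(13 / (2 × 34.9538)) = 2·arctan(0.18596) ≈ 21.0688°.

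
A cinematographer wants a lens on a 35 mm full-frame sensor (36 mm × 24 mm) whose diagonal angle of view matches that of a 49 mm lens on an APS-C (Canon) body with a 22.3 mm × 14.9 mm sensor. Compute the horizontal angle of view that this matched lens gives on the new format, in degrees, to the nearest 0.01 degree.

25.66°

Sensor diagonal = √(22.3² + 14.9²) = √719.3000 ≈ 26.8198 mm.
Sensor diagonal = √(36² + 24²) = √1872.0000 ≈ 43.2666 mm.
Equal diagonal AOV ⇒ f₂ = f₁ · 43.2666/26.8198 = 49 × 1.61324 ≈ 79.0486 mm.
Horizontal AOV on the new format = 2·arctan(36 / (2 × 79.0486)) = 2·arctan(0.22771) ≈ 25.6560°.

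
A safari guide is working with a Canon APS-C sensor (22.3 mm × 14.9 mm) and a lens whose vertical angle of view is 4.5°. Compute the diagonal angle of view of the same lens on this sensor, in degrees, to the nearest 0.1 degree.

From the vertical AOV: f = 14.9 / (2·tan(2.25°)) = 14.9 / 0.07858 ≈ 189.6152 mm.
Sensor diagonal = √(22.3² + 14.9²) = √719.3000 ≈ 26.8198 mm.
Diagonal AOV = 2·arctan(26.8198 / (2 × 189.6152)) = 2·arctan(0.07072) ≈ 8.0906°.

8.1°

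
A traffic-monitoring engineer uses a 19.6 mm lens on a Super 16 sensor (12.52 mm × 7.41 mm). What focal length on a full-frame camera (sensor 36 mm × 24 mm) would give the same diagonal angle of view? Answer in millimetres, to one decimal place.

Sensor diagonal = √(12.52² + 7.41²) = √211.6585 ≈ 14.5485 mm.
Sensor diagonal = √(36² + 24²) = √1872.0000 ≈ 43.2666 mm.
Equal angle of view means equal diagonal/f ratio, so f₂ = f₁ · (diagonal₂/diagonal₁) = 19.6 × 43.2666/14.5485.
f₂ = 19.6 × 2.97396 ≈ 58.290 mm.

58.3 mm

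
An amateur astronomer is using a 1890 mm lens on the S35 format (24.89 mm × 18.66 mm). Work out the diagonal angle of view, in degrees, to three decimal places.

0.943°

Sensor diagonal = √(24.89² + 18.66²) = √967.7077 ≈ 31.1080 mm.
Angle of view α = 2·arctan(d/2f) with d = 31.1080 mm and f = 1890 mm.
d/2f = 0.00823; arctan(0.00823) ≈ 0.4715°, so α ≈ 0.9430°.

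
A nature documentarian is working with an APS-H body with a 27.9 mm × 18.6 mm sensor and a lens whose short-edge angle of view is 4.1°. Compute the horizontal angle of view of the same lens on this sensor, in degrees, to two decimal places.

From the short-edge AOV: f = 18.6 / (2·tan(2.05°)) = 18.6 / 0.07159 ≈ 259.8163 mm.
Horizontal AOV = 2·arctan(27.9 / (2 × 259.8163)) = 2·arctan(0.05369) ≈ 6.1467°.

6.15°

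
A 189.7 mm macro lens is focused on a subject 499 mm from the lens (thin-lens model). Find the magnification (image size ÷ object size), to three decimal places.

Thin lens: 1/f = 1/dₒ + 1/dᵢ → 1/dᵢ = 1/189.7 − 1/499 = 0.0032675 mm⁻¹, so dᵢ ≈ 306.0469 mm.
Magnification m = dᵢ/dₒ = 306.0469/499 ≈ 0.61332.

0.613×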